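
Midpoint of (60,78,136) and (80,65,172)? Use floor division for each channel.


Midpoint: each channel = ⌊(C₁+C₂)/2⌋
R: ⌊(60+80)/2⌋ = 70
G: ⌊(78+65)/2⌋ = 71
B: ⌊(136+172)/2⌋ = 154
= RGB(70, 71, 154)


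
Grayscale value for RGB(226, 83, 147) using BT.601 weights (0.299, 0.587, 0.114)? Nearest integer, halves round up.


Gray = 0.299×R + 0.587×G + 0.114×B
Gray = 0.299×226 + 0.587×83 + 0.114×147
Gray = 67.574 + 48.721 + 16.758
Gray = 133.053 → round half up → 133
Gray = 133


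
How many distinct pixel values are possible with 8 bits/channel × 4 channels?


Total bits = 8 bits/channel × 4 channels = 32 bits
Distinct pixel values = 2^32
= 4,294,967,296 pixel values


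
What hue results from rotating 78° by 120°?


New hue = (H + rotation) mod 360
New hue = (78 + 120) mod 360
= 198 mod 360
= 198°


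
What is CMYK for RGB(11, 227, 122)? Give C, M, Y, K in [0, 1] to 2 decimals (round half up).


R'=11/255≈0.0431, G'=227/255≈0.8902, B'=122/255≈0.4784
K = 1 - max(R',G',B') = 1 - 227/255 = 28/255 = 0.10980… → 0.11
(1-R'-K)/(1-K) simplifies to (max-R)/max with max = 227:
C = (227-11)/227 = 216/227 = 0.95154… → 0.95
M = (227-227)/227 = 0/227 = 0 → 0.00
Y = (227-122)/227 = 105/227 = 0.46255… → 0.46
= CMYK(0.95, 0.00, 0.46, 0.11)


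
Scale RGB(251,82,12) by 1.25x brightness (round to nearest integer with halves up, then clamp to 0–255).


Multiply each channel by 1.25, round half up, clamp to [0, 255]
R: 251×1.25 = 313.75 → round → 314 → clamp → 255
G: 82×1.25 = 102.5 → round → 103
B: 12×1.25 = 15
= RGB(255, 103, 15)


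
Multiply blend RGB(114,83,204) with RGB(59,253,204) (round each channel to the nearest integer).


Multiply: C = A×B/255, rounded to nearest integer
R: 114×59/255 = 6726/255 ≈ 26.376 → 26
G: 83×253/255 = 20999/255 ≈ 82.349 → 82
B: 204×204/255 = 41616/255 ≈ 163.200 → 163
= RGB(26, 82, 163)


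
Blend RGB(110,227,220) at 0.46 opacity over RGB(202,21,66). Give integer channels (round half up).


C = α×F + (1-α)×B, with 1-α = 0.54
R: 0.46×110 + 0.54×202 = 50.60 + 109.08 = 159.68 → 160
G: 0.46×227 + 0.54×21 = 104.42 + 11.34 = 115.76 → 116
B: 0.46×220 + 0.54×66 = 101.20 + 35.64 = 136.84 → 137
= RGB(160, 116, 137)


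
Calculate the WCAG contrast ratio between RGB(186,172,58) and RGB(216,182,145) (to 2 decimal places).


Linearize each sRGB channel c=v/255: c/12.92 if c ≤ 0.04045 else ((c+0.055)/1.055)^2.4
L = 0.2126×R_lin + 0.7152×G_lin + 0.0722×B_lin
Color 1 (186,172,58):
  R=186: 186/255≈0.7294 > 0.04045 → ((0.7294+0.055)/1.055)^2.4 ≈ 0.49102
  G=172: 172/255≈0.6745 > 0.04045 → ((0.6745+0.055)/1.055)^2.4 ≈ 0.41254
  B=58: 58/255≈0.2275 > 0.04045 → ((0.2275+0.055)/1.055)^2.4 ≈ 0.04231
  L1 = 0.2126×0.49102 + 0.7152×0.41254 + 0.0722×0.04231 ≈ 0.40250
Color 2 (216,182,145):
  R=216: 216/255≈0.8471 > 0.04045 → ((0.8471+0.055)/1.055)^2.4 ≈ 0.68669
  G=182: 182/255≈0.7137 > 0.04045 → ((0.7137+0.055)/1.055)^2.4 ≈ 0.46778
  B=145: 145/255≈0.5686 > 0.04045 → ((0.5686+0.055)/1.055)^2.4 ≈ 0.28315
  L2 = 0.2126×0.68669 + 0.7152×0.46778 + 0.0722×0.28315 ≈ 0.50099
Lighter = 0.50099, Darker = 0.40250
Ratio = (L_lighter + 0.05) / (L_darker + 0.05)
Ratio = (0.50099 + 0.05) / (0.40250 + 0.05) = 0.55099 / 0.45250 ≈ 1.2177
Ratio ≈ 1.22:1


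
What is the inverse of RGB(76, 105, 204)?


Invert: (255-R, 255-G, 255-B)
R: 255-76 = 179
G: 255-105 = 150
B: 255-204 = 51
= RGB(179, 150, 51)


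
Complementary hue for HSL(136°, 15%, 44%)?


Complement = opposite side of color wheel = hue + 180°
H' = (136 + 180) mod 360 = 316°
S and L unchanged.
= HSL(316°, 15%, 44%)


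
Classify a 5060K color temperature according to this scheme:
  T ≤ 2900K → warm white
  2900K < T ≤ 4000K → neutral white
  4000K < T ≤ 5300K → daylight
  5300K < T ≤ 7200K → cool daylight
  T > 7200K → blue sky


Temperature: 5060K
4000K < 5060K ≤ 5300K → daylight
Classification: daylight


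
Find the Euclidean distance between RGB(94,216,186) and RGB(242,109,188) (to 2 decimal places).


d = √[(R₁-R₂)² + (G₁-G₂)² + (B₁-B₂)²]
d = √[(94-242)² + (216-109)² + (186-188)²]
d = √[21904 + 11449 + 4]
d = √33357
d ≈ 182.64


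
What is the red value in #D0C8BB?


Color: #D0C8BB
R = D0 = 208
G = C8 = 200
B = BB = 187
Red = 208


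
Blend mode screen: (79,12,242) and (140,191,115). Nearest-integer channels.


Screen: C = 255 - (255-A)×(255-B)/255, rounded to nearest integer
R: 255 - (255-79)×(255-140)/255 = 255 - 20240/255 ≈ 255 - 79.373 = 175.627 → 176
G: 255 - (255-12)×(255-191)/255 = 255 - 15552/255 ≈ 255 - 60.988 = 194.012 → 194
B: 255 - (255-242)×(255-115)/255 = 255 - 1820/255 ≈ 255 - 7.137 = 247.863 → 248
= RGB(176, 194, 248)


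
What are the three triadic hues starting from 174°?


Triadic: equally spaced at 120° intervals
H1 = 174°
H2 = (174 + 120) mod 360 = 294°
H3 = (174 + 240) mod 360 = 54°
Triadic = 174°, 294°, 54°


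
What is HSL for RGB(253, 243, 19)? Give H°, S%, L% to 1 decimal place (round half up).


Normalize: R'=253/255≈0.9922, G'=243/255≈0.9529, B'=19/255≈0.0745
Max=253/255, Min=19/255, Δ=Max-Min=234/255
L = (Max+Min)/2 = (253+19)/510 = 272/510 = 0.53333… → L = 53.3%
L > 0.5 → S = Δ/(2-Max-Min) = 234/(510-253-19) = 234/238 = 0.98319… → S = 98.3%
(the 1/255 factors cancel in S and H, so raw channel differences can be used)
Max is R' → H = 60 × (((G-B)/Δ) mod 6) = 60 × (((243-19)/234) mod 6)
  224/234 = 0.9572…
  H = 60 × 0.9572… = 57.435…° → H = 57.4°
= HSL(57.4°, 98.3%, 53.3%)


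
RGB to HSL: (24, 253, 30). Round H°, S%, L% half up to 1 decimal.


Normalize: R'=24/255≈0.0941, G'=253/255≈0.9922, B'=30/255≈0.1176
Max=253/255, Min=24/255, Δ=Max-Min=229/255
L = (Max+Min)/2 = (253+24)/510 = 277/510 = 0.54313… → L = 54.3%
L > 0.5 → S = Δ/(2-Max-Min) = 229/(510-253-24) = 229/233 = 0.98283… → S = 98.3%
(the 1/255 factors cancel in S and H, so raw channel differences can be used)
Max is G' → H = 60 × ((B-R)/Δ + 2) = 60 × ((30-24)/229 + 2)
  6/229 + 2 = 0.0262… + 2 = 2.0262…
  H = 60 × 2.0262… = 121.572…° → H = 121.6°
= HSL(121.6°, 98.3%, 54.3%)


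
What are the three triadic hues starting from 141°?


Triadic: equally spaced at 120° intervals
H1 = 141°
H2 = (141 + 120) mod 360 = 261°
H3 = (141 + 240) mod 360 = 21°
Triadic = 141°, 261°, 21°


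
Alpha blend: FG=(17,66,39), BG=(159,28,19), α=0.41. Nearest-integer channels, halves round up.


C = α×F + (1-α)×B, with 1-α = 0.59
R: 0.41×17 + 0.59×159 = 6.97 + 93.81 = 100.78 → 101
G: 0.41×66 + 0.59×28 = 27.06 + 16.52 = 43.58 → 44
B: 0.41×39 + 0.59×19 = 15.99 + 11.21 = 27.20 → 27
= RGB(101, 44, 27)


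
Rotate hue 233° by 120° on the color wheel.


New hue = (H + rotation) mod 360
New hue = (233 + 120) mod 360
= 353 mod 360
= 353°


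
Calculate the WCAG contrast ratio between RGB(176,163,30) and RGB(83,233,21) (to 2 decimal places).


Linearize each sRGB channel c=v/255: c/12.92 if c ≤ 0.04045 else ((c+0.055)/1.055)^2.4
L = 0.2126×R_lin + 0.7152×G_lin + 0.0722×B_lin
Color 1 (176,163,30):
  R=176: 176/255≈0.6902 > 0.04045 → ((0.6902+0.055)/1.055)^2.4 ≈ 0.43415
  G=163: 163/255≈0.6392 > 0.04045 → ((0.6392+0.055)/1.055)^2.4 ≈ 0.36625
  B=30: 30/255≈0.1176 > 0.04045 → ((0.1176+0.055)/1.055)^2.4 ≈ 0.01298
  L1 = 0.2126×0.43415 + 0.7152×0.36625 + 0.0722×0.01298 ≈ 0.35518
Color 2 (83,233,21):
  R=83: 83/255≈0.3255 > 0.04045 → ((0.3255+0.055)/1.055)^2.4 ≈ 0.08650
  G=233: 233/255≈0.9137 > 0.04045 → ((0.9137+0.055)/1.055)^2.4 ≈ 0.81485
  B=21: 21/255≈0.0824 > 0.04045 → ((0.0824+0.055)/1.055)^2.4 ≈ 0.00750
  L2 = 0.2126×0.08650 + 0.7152×0.81485 + 0.0722×0.00750 ≈ 0.60171
Lighter = 0.60171, Darker = 0.35518
Ratio = (L_lighter + 0.05) / (L_darker + 0.05)
Ratio = (0.60171 + 0.05) / (0.35518 + 0.05) = 0.65171 / 0.40518 ≈ 1.6084
Ratio ≈ 1.61:1


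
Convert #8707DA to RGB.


87 → 135 (R)
07 → 7 (G)
DA → 218 (B)
= RGB(135, 7, 218)


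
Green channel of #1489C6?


Color: #1489C6
R = 14 = 20
G = 89 = 137
B = C6 = 198
Green = 137


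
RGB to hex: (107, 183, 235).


R = 107 → 6B (hex)
G = 183 → B7 (hex)
B = 235 → EB (hex)
Hex = #6BB7EB


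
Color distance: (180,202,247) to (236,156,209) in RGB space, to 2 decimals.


d = √[(R₁-R₂)² + (G₁-G₂)² + (B₁-B₂)²]
d = √[(180-236)² + (202-156)² + (247-209)²]
d = √[3136 + 2116 + 1444]
d = √6696
d ≈ 81.83


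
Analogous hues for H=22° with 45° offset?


Base hue: 22°
Left analog: (22 - 45) mod 360 = 337°
Right analog: (22 + 45) mod 360 = 67°
Analogous hues = 337° and 67°


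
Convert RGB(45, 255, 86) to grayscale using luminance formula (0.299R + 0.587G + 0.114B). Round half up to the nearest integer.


Gray = 0.299×R + 0.587×G + 0.114×B
Gray = 0.299×45 + 0.587×255 + 0.114×86
Gray = 13.455 + 149.685 + 9.804
Gray = 172.944 → round half up → 173
Gray = 173


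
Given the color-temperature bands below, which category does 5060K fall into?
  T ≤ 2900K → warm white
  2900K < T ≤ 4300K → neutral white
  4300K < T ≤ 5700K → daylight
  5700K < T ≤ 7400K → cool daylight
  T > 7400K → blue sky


Temperature: 5060K
4300K < 5060K ≤ 5700K → daylight
Classification: daylight


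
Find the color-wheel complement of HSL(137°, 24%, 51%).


Complement = opposite side of color wheel = hue + 180°
H' = (137 + 180) mod 360 = 317°
S and L unchanged.
= HSL(317°, 24%, 51%)


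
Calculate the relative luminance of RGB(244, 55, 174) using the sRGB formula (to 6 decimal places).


Linearize each channel (sRGB transfer function): c = v/255; c_lin = c/12.92 if c ≤ 0.04045, else ((c+0.055)/1.055)^2.4
  R: 244/255 ≈ 0.956863 > 0.04045 → ((0.956863+0.055)/1.055)^2.4 ≈ 0.904661
  G: 55/255 ≈ 0.215686 > 0.04045 → ((0.215686+0.055)/1.055)^2.4 ≈ 0.038204
  B: 174/255 ≈ 0.682353 > 0.04045 → ((0.682353+0.055)/1.055)^2.4 ≈ 0.423268
R_lin = 0.904661, G_lin = 0.038204, B_lin = 0.423268
L = 0.2126×R + 0.7152×G + 0.0722×B
L = 0.2126×0.904661 + 0.7152×0.038204 + 0.0722×0.423268
L ≈ 0.250215


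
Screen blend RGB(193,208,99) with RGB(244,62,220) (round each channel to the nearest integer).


Screen: C = 255 - (255-A)×(255-B)/255, rounded to nearest integer
R: 255 - (255-193)×(255-244)/255 = 255 - 682/255 ≈ 255 - 2.675 = 252.325 → 252
G: 255 - (255-208)×(255-62)/255 = 255 - 9071/255 ≈ 255 - 35.573 = 219.427 → 219
B: 255 - (255-99)×(255-220)/255 = 255 - 5460/255 ≈ 255 - 21.412 = 233.588 → 234
= RGB(252, 219, 234)


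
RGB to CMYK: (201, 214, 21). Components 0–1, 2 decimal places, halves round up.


R'=201/255≈0.7882, G'=214/255≈0.8392, B'=21/255≈0.0824
K = 1 - max(R',G',B') = 1 - 214/255 = 41/255 = 0.16078… → 0.16
(1-R'-K)/(1-K) simplifies to (max-R)/max with max = 214:
C = (214-201)/214 = 13/214 = 0.06074… → 0.06
M = (214-214)/214 = 0/214 = 0 → 0.00
Y = (214-21)/214 = 193/214 = 0.90186… → 0.90
= CMYK(0.06, 0.00, 0.90, 0.16)


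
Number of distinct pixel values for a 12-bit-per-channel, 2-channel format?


Total bits = 12 bits/channel × 2 channels = 24 bits
Distinct pixel values = 2^24
= 16,777,216 pixel values


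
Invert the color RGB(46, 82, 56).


Invert: (255-R, 255-G, 255-B)
R: 255-46 = 209
G: 255-82 = 173
B: 255-56 = 199
= RGB(209, 173, 199)


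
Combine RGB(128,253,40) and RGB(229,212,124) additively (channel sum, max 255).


Additive: each channel = min(255, C₁+C₂)
R: 128+229 = 357 → 255
G: 253+212 = 465 → 255
B: 40+124 = 164 → 164
= RGB(255, 255, 164)


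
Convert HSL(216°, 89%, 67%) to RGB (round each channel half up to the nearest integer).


H=216°, S=0.89, L=0.67
C = (1-|2L-1|)×S = (1-|0.34|)×0.89 = 0.5874
H' = H/60 = 216/60 ≈ 3.6000; X = C×(1-|H' mod 2 - 1|) = 0.23496
m = L - C/2 = 0.67 - 0.2937 = 0.3763
Sector ⌊H'⌋ = 3 → (R',G',B') = (0.0, 0.23496, 0.5874)
RGB = ((R'+m)×255, (G'+m)×255, (B'+m)×255) = (95.9565, 155.8713, 245.7435)
Round half up → RGB(96, 156, 246)


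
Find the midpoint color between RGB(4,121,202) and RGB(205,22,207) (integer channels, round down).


Midpoint: each channel = ⌊(C₁+C₂)/2⌋
R: ⌊(4+205)/2⌋ = 104
G: ⌊(121+22)/2⌋ = 71
B: ⌊(202+207)/2⌋ = 204
= RGB(104, 71, 204)


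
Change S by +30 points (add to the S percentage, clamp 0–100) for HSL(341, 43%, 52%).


Original S = 43%
Adjustment = +30 percentage points
New S = 43 + (30) = 73
Clamp to [0, 100] → 73
= HSL(341°, 73%, 52%)


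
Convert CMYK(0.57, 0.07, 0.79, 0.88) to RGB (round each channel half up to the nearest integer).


R = 255 × (1-C) × (1-K) = 255 × 0.43 × 0.12 = 13.158 → 13
G = 255 × (1-M) × (1-K) = 255 × 0.93 × 0.12 = 28.458 → 28
B = 255 × (1-Y) × (1-K) = 255 × 0.21 × 0.12 = 6.426 → 6
= RGB(13, 28, 6)


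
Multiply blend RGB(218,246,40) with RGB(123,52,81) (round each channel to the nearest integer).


Multiply: C = A×B/255, rounded to nearest integer
R: 218×123/255 = 26814/255 ≈ 105.153 → 105
G: 246×52/255 = 12792/255 ≈ 50.165 → 50
B: 40×81/255 = 3240/255 ≈ 12.706 → 13
= RGB(105, 50, 13)


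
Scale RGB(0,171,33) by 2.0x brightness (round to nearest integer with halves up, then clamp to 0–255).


Multiply each channel by 2.0, round half up, clamp to [0, 255]
R: 0×2.0 = 0
G: 171×2.0 = 342 → clamp → 255
B: 33×2.0 = 66
= RGB(0, 255, 66)


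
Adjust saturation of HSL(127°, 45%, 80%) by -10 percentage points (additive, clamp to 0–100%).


Original S = 45%
Adjustment = -10 percentage points
New S = 45 + (-10) = 35
Clamp to [0, 100] → 35
= HSL(127°, 35%, 80%)


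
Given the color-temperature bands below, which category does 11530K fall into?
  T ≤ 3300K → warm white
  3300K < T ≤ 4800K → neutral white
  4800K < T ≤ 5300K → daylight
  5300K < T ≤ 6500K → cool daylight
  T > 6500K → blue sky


Temperature: 11530K
11530K > 6500K → blue sky
Classification: blue sky


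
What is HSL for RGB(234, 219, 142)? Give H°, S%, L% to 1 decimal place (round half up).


Normalize: R'=234/255≈0.9176, G'=219/255≈0.8588, B'=142/255≈0.5569
Max=234/255, Min=142/255, Δ=Max-Min=92/255
L = (Max+Min)/2 = (234+142)/510 = 376/510 = 0.73725… → L = 73.7%
L > 0.5 → S = Δ/(2-Max-Min) = 92/(510-234-142) = 92/134 = 0.68656… → S = 68.7%
(the 1/255 factors cancel in S and H, so raw channel differences can be used)
Max is R' → H = 60 × (((G-B)/Δ) mod 6) = 60 × (((219-142)/92) mod 6)
  77/92 = 0.8369…
  H = 60 × 0.8369… = 50.217…° → H = 50.2°
= HSL(50.2°, 68.7%, 73.7%)


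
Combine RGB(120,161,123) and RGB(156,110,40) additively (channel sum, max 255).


Additive: each channel = min(255, C₁+C₂)
R: 120+156 = 276 → 255
G: 161+110 = 271 → 255
B: 123+40 = 163 → 163
= RGB(255, 255, 163)


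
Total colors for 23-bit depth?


Colors = 2^bits = 2^23
= 8,388,608 colors


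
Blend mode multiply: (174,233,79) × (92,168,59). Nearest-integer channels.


Multiply: C = A×B/255, rounded to nearest integer
R: 174×92/255 = 16008/255 ≈ 62.776 → 63
G: 233×168/255 = 39144/255 ≈ 153.506 → 154
B: 79×59/255 = 4661/255 ≈ 18.278 → 18
= RGB(63, 154, 18)


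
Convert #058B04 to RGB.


05 → 5 (R)
8B → 139 (G)
04 → 4 (B)
= RGB(5, 139, 4)


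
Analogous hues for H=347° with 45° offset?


Base hue: 347°
Left analog: (347 - 45) mod 360 = 302°
Right analog: (347 + 45) mod 360 = 32°
Analogous hues = 302° and 32°


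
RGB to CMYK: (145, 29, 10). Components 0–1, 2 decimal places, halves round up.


R'=145/255≈0.5686, G'=29/255≈0.1137, B'=10/255≈0.0392
K = 1 - max(R',G',B') = 1 - 145/255 = 110/255 = 0.43137… → 0.43
(1-R'-K)/(1-K) simplifies to (max-R)/max with max = 145:
C = (145-145)/145 = 0/145 = 0 → 0.00
M = (145-29)/145 = 116/145 = 0.8 → 0.80
Y = (145-10)/145 = 135/145 = 0.93103… → 0.93
= CMYK(0.00, 0.80, 0.93, 0.43)


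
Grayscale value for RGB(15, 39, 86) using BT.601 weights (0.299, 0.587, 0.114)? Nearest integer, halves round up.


Gray = 0.299×R + 0.587×G + 0.114×B
Gray = 0.299×15 + 0.587×39 + 0.114×86
Gray = 4.485 + 22.893 + 9.804
Gray = 37.182 → round half up → 37
Gray = 37


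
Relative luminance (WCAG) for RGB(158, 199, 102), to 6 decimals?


Linearize each channel (sRGB transfer function): c = v/255; c_lin = c/12.92 if c ≤ 0.04045, else ((c+0.055)/1.055)^2.4
  R: 158/255 ≈ 0.619608 > 0.04045 → ((0.619608+0.055)/1.055)^2.4 ≈ 0.341914
  G: 199/255 ≈ 0.780392 > 0.04045 → ((0.780392+0.055)/1.055)^2.4 ≈ 0.571125
  B: 102/255 ≈ 0.400000 > 0.04045 → ((0.400000+0.055)/1.055)^2.4 ≈ 0.132868
R_lin = 0.341914, G_lin = 0.571125, B_lin = 0.132868
L = 0.2126×R + 0.7152×G + 0.0722×B
L = 0.2126×0.341914 + 0.7152×0.571125 + 0.0722×0.132868
L ≈ 0.490753


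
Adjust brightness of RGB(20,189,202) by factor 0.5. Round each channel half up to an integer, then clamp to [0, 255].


Multiply each channel by 0.5, round half up, clamp to [0, 255]
R: 20×0.5 = 10
G: 189×0.5 = 94.5 → round → 95
B: 202×0.5 = 101
= RGB(10, 95, 101)


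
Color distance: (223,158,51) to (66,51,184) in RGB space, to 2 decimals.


d = √[(R₁-R₂)² + (G₁-G₂)² + (B₁-B₂)²]
d = √[(223-66)² + (158-51)² + (51-184)²]
d = √[24649 + 11449 + 17689]
d = √53787
d ≈ 231.92


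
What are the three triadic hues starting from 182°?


Triadic: equally spaced at 120° intervals
H1 = 182°
H2 = (182 + 120) mod 360 = 302°
H3 = (182 + 240) mod 360 = 62°
Triadic = 182°, 302°, 62°


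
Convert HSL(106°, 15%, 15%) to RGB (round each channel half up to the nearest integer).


H=106°, S=0.15, L=0.15
C = (1-|2L-1|)×S = (1-|-0.70|)×0.15 = 0.045
H' = H/60 = 106/60 ≈ 1.7667; X = C×(1-|H' mod 2 - 1|) = 0.0105
m = L - C/2 = 0.15 - 0.0225 = 0.1275
Sector ⌊H'⌋ = 1 → (R',G',B') = (0.0105, 0.045, 0.0)
RGB = ((R'+m)×255, (G'+m)×255, (B'+m)×255) = (35.19, 43.9875, 32.5125)
Round half up → RGB(35, 44, 33)


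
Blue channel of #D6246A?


Color: #D6246A
R = D6 = 214
G = 24 = 36
B = 6A = 106
Blue = 106


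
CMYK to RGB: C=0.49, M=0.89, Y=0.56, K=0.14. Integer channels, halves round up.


R = 255 × (1-C) × (1-K) = 255 × 0.51 × 0.86 = 111.843 → 112
G = 255 × (1-M) × (1-K) = 255 × 0.11 × 0.86 = 24.123 → 24
B = 255 × (1-Y) × (1-K) = 255 × 0.44 × 0.86 = 96.492 → 96
= RGB(112, 24, 96)


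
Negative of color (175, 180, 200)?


Invert: (255-R, 255-G, 255-B)
R: 255-175 = 80
G: 255-180 = 75
B: 255-200 = 55
= RGB(80, 75, 55)


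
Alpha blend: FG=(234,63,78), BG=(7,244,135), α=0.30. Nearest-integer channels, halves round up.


C = α×F + (1-α)×B, with 1-α = 0.70
R: 0.30×234 + 0.70×7 = 70.20 + 4.90 = 75.10 → 75
G: 0.30×63 + 0.70×244 = 18.90 + 170.80 = 189.70 → 190
B: 0.30×78 + 0.70×135 = 23.40 + 94.50 = 117.90 → 118
= RGB(75, 190, 118)


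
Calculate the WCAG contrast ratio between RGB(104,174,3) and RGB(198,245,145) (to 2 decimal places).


Linearize each sRGB channel c=v/255: c/12.92 if c ≤ 0.04045 else ((c+0.055)/1.055)^2.4
L = 0.2126×R_lin + 0.7152×G_lin + 0.0722×B_lin
Color 1 (104,174,3):
  R=104: 104/255≈0.4078 > 0.04045 → ((0.4078+0.055)/1.055)^2.4 ≈ 0.13843
  G=174: 174/255≈0.6824 > 0.04045 → ((0.6824+0.055)/1.055)^2.4 ≈ 0.42327
  B=3: 3/255≈0.0118 ≤ 0.04045 → 0.0118/12.92 ≈ 0.00091
  L1 = 0.2126×0.13843 + 0.7152×0.42327 + 0.0722×0.00091 ≈ 0.33222
Color 2 (198,245,145):
  R=198: 198/255≈0.7765 > 0.04045 → ((0.7765+0.055)/1.055)^2.4 ≈ 0.56471
  G=245: 245/255≈0.9608 > 0.04045 → ((0.9608+0.055)/1.055)^2.4 ≈ 0.91310
  B=145: 145/255≈0.5686 > 0.04045 → ((0.5686+0.055)/1.055)^2.4 ≈ 0.28315
  L2 = 0.2126×0.56471 + 0.7152×0.91310 + 0.0722×0.28315 ≈ 0.79355
Lighter = 0.79355, Darker = 0.33222
Ratio = (L_lighter + 0.05) / (L_darker + 0.05)
Ratio = (0.79355 + 0.05) / (0.33222 + 0.05) = 0.84355 / 0.38222 ≈ 2.2070
Ratio ≈ 2.21:1


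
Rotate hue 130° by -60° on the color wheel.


New hue = (H + rotation) mod 360
New hue = (130 -60) mod 360
= 70 mod 360
= 70°


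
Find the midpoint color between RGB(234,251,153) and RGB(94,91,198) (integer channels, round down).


Midpoint: each channel = ⌊(C₁+C₂)/2⌋
R: ⌊(234+94)/2⌋ = 164
G: ⌊(251+91)/2⌋ = 171
B: ⌊(153+198)/2⌋ = 175
= RGB(164, 171, 175)


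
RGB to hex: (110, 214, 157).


R = 110 → 6E (hex)
G = 214 → D6 (hex)
B = 157 → 9D (hex)
Hex = #6ED69D


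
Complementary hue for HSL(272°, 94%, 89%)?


Complement = opposite side of color wheel = hue + 180°
H' = (272 + 180) mod 360 = 92°
S and L unchanged.
= HSL(92°, 94%, 89%)


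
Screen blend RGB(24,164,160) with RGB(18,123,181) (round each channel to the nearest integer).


Screen: C = 255 - (255-A)×(255-B)/255, rounded to nearest integer
R: 255 - (255-24)×(255-18)/255 = 255 - 54747/255 ≈ 255 - 214.694 = 40.306 → 40
G: 255 - (255-164)×(255-123)/255 = 255 - 12012/255 ≈ 255 - 47.106 = 207.894 → 208
B: 255 - (255-160)×(255-181)/255 = 255 - 7030/255 ≈ 255 - 27.569 = 227.431 → 227
= RGB(40, 208, 227)


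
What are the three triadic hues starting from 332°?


Triadic: equally spaced at 120° intervals
H1 = 332°
H2 = (332 + 120) mod 360 = 92°
H3 = (332 + 240) mod 360 = 212°
Triadic = 332°, 92°, 212°


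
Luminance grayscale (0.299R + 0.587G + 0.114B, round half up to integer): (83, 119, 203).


Gray = 0.299×R + 0.587×G + 0.114×B
Gray = 0.299×83 + 0.587×119 + 0.114×203
Gray = 24.817 + 69.853 + 23.142
Gray = 117.812 → round half up → 118
Gray = 118


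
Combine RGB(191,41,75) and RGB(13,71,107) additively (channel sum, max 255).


Additive: each channel = min(255, C₁+C₂)
R: 191+13 = 204 → 204
G: 41+71 = 112 → 112
B: 75+107 = 182 → 182
= RGB(204, 112, 182)


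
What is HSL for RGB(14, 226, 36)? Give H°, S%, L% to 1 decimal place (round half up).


Normalize: R'=14/255≈0.0549, G'=226/255≈0.8863, B'=36/255≈0.1412
Max=226/255, Min=14/255, Δ=Max-Min=212/255
L = (Max+Min)/2 = (226+14)/510 = 240/510 = 0.47058… → L = 47.1%
L ≤ 0.5 → S = Δ/(Max+Min) = 212/(226+14) = 212/240 = 0.88333… → S = 88.3%
(the 1/255 factors cancel in S and H, so raw channel differences can be used)
Max is G' → H = 60 × ((B-R)/Δ + 2) = 60 × ((36-14)/212 + 2)
  22/212 + 2 = 0.1037… + 2 = 2.1037…
  H = 60 × 2.1037… = 126.226…° → H = 126.2°
= HSL(126.2°, 88.3%, 47.1%)


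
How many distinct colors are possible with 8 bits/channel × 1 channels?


Total bits = 8 bits/channel × 1 channels = 8 bits
Distinct colors = 2^8
= 256 colors


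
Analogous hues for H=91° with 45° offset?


Base hue: 91°
Left analog: (91 - 45) mod 360 = 46°
Right analog: (91 + 45) mod 360 = 136°
Analogous hues = 46° and 136°


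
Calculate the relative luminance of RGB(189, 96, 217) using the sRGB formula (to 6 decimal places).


Linearize each channel (sRGB transfer function): c = v/255; c_lin = c/12.92 if c ≤ 0.04045, else ((c+0.055)/1.055)^2.4
  R: 189/255 ≈ 0.741176 > 0.04045 → ((0.741176+0.055)/1.055)^2.4 ≈ 0.508881
  G: 96/255 ≈ 0.376471 > 0.04045 → ((0.376471+0.055)/1.055)^2.4 ≈ 0.116971
  B: 217/255 ≈ 0.850980 > 0.04045 → ((0.850980+0.055)/1.055)^2.4 ≈ 0.693872
R_lin = 0.508881, G_lin = 0.116971, B_lin = 0.693872
L = 0.2126×R + 0.7152×G + 0.0722×B
L = 0.2126×0.508881 + 0.7152×0.116971 + 0.0722×0.693872
L ≈ 0.241943


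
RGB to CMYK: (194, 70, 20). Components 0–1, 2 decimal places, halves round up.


R'=194/255≈0.7608, G'=70/255≈0.2745, B'=20/255≈0.0784
K = 1 - max(R',G',B') = 1 - 194/255 = 61/255 = 0.23921… → 0.24
(1-R'-K)/(1-K) simplifies to (max-R)/max with max = 194:
C = (194-194)/194 = 0/194 = 0 → 0.00
M = (194-70)/194 = 124/194 = 0.63917… → 0.64
Y = (194-20)/194 = 174/194 = 0.89690… → 0.90
= CMYK(0.00, 0.64, 0.90, 0.24)


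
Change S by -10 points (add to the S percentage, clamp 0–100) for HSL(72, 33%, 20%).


Original S = 33%
Adjustment = -10 percentage points
New S = 33 + (-10) = 23
Clamp to [0, 100] → 23
= HSL(72°, 23%, 20%)


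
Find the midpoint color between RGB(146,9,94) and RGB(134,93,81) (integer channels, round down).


Midpoint: each channel = ⌊(C₁+C₂)/2⌋
R: ⌊(146+134)/2⌋ = 140
G: ⌊(9+93)/2⌋ = 51
B: ⌊(94+81)/2⌋ = 87
= RGB(140, 51, 87)


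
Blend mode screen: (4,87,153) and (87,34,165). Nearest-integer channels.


Screen: C = 255 - (255-A)×(255-B)/255, rounded to nearest integer
R: 255 - (255-4)×(255-87)/255 = 255 - 42168/255 ≈ 255 - 165.365 = 89.635 → 90
G: 255 - (255-87)×(255-34)/255 = 255 - 37128/255 ≈ 255 - 145.600 = 109.400 → 109
B: 255 - (255-153)×(255-165)/255 = 255 - 9180/255 ≈ 255 - 36.000 = 219.000 → 219
= RGB(90, 109, 219)


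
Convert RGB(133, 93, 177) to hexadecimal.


R = 133 → 85 (hex)
G = 93 → 5D (hex)
B = 177 → B1 (hex)
Hex = #855DB1


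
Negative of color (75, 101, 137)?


Invert: (255-R, 255-G, 255-B)
R: 255-75 = 180
G: 255-101 = 154
B: 255-137 = 118
= RGB(180, 154, 118)


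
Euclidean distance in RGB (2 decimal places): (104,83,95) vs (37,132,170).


d = √[(R₁-R₂)² + (G₁-G₂)² + (B₁-B₂)²]
d = √[(104-37)² + (83-132)² + (95-170)²]
d = √[4489 + 2401 + 5625]
d = √12515
d ≈ 111.87


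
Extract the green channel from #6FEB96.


Color: #6FEB96
R = 6F = 111
G = EB = 235
B = 96 = 150
Green = 235


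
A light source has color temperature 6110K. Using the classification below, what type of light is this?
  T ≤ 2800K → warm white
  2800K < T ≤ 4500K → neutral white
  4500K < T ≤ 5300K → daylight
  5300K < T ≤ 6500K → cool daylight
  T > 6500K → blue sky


Temperature: 6110K
5300K < 6110K ≤ 6500K → cool daylight
Classification: cool daylight


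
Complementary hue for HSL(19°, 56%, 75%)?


Complement = opposite side of color wheel = hue + 180°
H' = (19 + 180) mod 360 = 199°
S and L unchanged.
= HSL(199°, 56%, 75%)


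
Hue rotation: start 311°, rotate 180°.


New hue = (H + rotation) mod 360
New hue = (311 + 180) mod 360
= 491 mod 360
= 131°


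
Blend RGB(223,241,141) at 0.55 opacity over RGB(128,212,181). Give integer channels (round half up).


C = α×F + (1-α)×B, with 1-α = 0.45
R: 0.55×223 + 0.45×128 = 122.65 + 57.60 = 180.25 → 180
G: 0.55×241 + 0.45×212 = 132.55 + 95.40 = 227.95 → 228
B: 0.55×141 + 0.45×181 = 77.55 + 81.45 = 159.00 → 159
= RGB(180, 228, 159)


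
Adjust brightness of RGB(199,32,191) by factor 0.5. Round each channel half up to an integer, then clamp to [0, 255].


Multiply each channel by 0.5, round half up, clamp to [0, 255]
R: 199×0.5 = 99.5 → round → 100
G: 32×0.5 = 16
B: 191×0.5 = 95.5 → round → 96
= RGB(100, 16, 96)


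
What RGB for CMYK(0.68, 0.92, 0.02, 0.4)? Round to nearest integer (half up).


R = 255 × (1-C) × (1-K) = 255 × 0.32 × 0.60 = 48.96 → 49
G = 255 × (1-M) × (1-K) = 255 × 0.08 × 0.60 = 12.24 → 12
B = 255 × (1-Y) × (1-K) = 255 × 0.98 × 0.60 = 149.94 → 150
= RGB(49, 12, 150)


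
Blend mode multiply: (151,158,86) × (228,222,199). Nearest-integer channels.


Multiply: C = A×B/255, rounded to nearest integer
R: 151×228/255 = 34428/255 ≈ 135.012 → 135
G: 158×222/255 = 35076/255 ≈ 137.553 → 138
B: 86×199/255 = 17114/255 ≈ 67.114 → 67
= RGB(135, 138, 67)


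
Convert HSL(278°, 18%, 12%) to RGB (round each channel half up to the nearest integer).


H=278°, S=0.18, L=0.12
C = (1-|2L-1|)×S = (1-|-0.76|)×0.18 = 0.0432
H' = H/60 = 278/60 ≈ 4.6333; X = C×(1-|H' mod 2 - 1|) = 0.02736
m = L - C/2 = 0.12 - 0.0216 = 0.0984
Sector ⌊H'⌋ = 4 → (R',G',B') = (0.02736, 0.0, 0.0432)
RGB = ((R'+m)×255, (G'+m)×255, (B'+m)×255) = (32.0688, 25.092, 36.108)
Round half up → RGB(32, 25, 36)


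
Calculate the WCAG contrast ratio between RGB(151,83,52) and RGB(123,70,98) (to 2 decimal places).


Linearize each sRGB channel c=v/255: c/12.92 if c ≤ 0.04045 else ((c+0.055)/1.055)^2.4
L = 0.2126×R_lin + 0.7152×G_lin + 0.0722×B_lin
Color 1 (151,83,52):
  R=151: 151/255≈0.5922 > 0.04045 → ((0.5922+0.055)/1.055)^2.4 ≈ 0.30947
  G=83: 83/255≈0.3255 > 0.04045 → ((0.3255+0.055)/1.055)^2.4 ≈ 0.08650
  B=52: 52/255≈0.2039 > 0.04045 → ((0.2039+0.055)/1.055)^2.4 ≈ 0.03434
  L1 = 0.2126×0.30947 + 0.7152×0.08650 + 0.0722×0.03434 ≈ 0.13014
Color 2 (123,70,98):
  R=123: 123/255≈0.4824 > 0.04045 → ((0.4824+0.055)/1.055)^2.4 ≈ 0.19807
  G=70: 70/255≈0.2745 > 0.04045 → ((0.2745+0.055)/1.055)^2.4 ≈ 0.06125
  B=98: 98/255≈0.3843 > 0.04045 → ((0.3843+0.055)/1.055)^2.4 ≈ 0.12214
  L2 = 0.2126×0.19807 + 0.7152×0.06125 + 0.0722×0.12214 ≈ 0.09473
Lighter = 0.13014, Darker = 0.09473
Ratio = (L_lighter + 0.05) / (L_darker + 0.05)
Ratio = (0.13014 + 0.05) / (0.09473 + 0.05) = 0.18014 / 0.14473 ≈ 1.2446
Ratio ≈ 1.24:1


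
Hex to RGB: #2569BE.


25 → 37 (R)
69 → 105 (G)
BE → 190 (B)
= RGB(37, 105, 190)


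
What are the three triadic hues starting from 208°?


Triadic: equally spaced at 120° intervals
H1 = 208°
H2 = (208 + 120) mod 360 = 328°
H3 = (208 + 240) mod 360 = 88°
Triadic = 208°, 328°, 88°


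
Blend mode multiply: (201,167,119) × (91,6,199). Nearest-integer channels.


Multiply: C = A×B/255, rounded to nearest integer
R: 201×91/255 = 18291/255 ≈ 71.729 → 72
G: 167×6/255 = 1002/255 ≈ 3.929 → 4
B: 119×199/255 = 23681/255 ≈ 92.867 → 93
= RGB(72, 4, 93)


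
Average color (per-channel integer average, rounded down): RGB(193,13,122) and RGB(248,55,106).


Midpoint: each channel = ⌊(C₁+C₂)/2⌋
R: ⌊(193+248)/2⌋ = 220
G: ⌊(13+55)/2⌋ = 34
B: ⌊(122+106)/2⌋ = 114
= RGB(220, 34, 114)


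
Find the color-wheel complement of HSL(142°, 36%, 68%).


Complement = opposite side of color wheel = hue + 180°
H' = (142 + 180) mod 360 = 322°
S and L unchanged.
= HSL(322°, 36%, 68%)


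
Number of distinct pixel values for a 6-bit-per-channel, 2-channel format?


Total bits = 6 bits/channel × 2 channels = 12 bits
Distinct pixel values = 2^12
= 4,096 pixel values


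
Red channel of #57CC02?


Color: #57CC02
R = 57 = 87
G = CC = 204
B = 02 = 2
Red = 87


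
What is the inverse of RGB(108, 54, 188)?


Invert: (255-R, 255-G, 255-B)
R: 255-108 = 147
G: 255-54 = 201
B: 255-188 = 67
= RGB(147, 201, 67)


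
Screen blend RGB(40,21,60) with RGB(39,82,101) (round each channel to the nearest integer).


Screen: C = 255 - (255-A)×(255-B)/255, rounded to nearest integer
R: 255 - (255-40)×(255-39)/255 = 255 - 46440/255 ≈ 255 - 182.118 = 72.882 → 73
G: 255 - (255-21)×(255-82)/255 = 255 - 40482/255 ≈ 255 - 158.753 = 96.247 → 96
B: 255 - (255-60)×(255-101)/255 = 255 - 30030/255 ≈ 255 - 117.765 = 137.235 → 137
= RGB(73, 96, 137)


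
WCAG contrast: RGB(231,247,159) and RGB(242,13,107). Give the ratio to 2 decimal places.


Linearize each sRGB channel c=v/255: c/12.92 if c ≤ 0.04045 else ((c+0.055)/1.055)^2.4
L = 0.2126×R_lin + 0.7152×G_lin + 0.0722×B_lin
Color 1 (231,247,159):
  R=231: 231/255≈0.9059 > 0.04045 → ((0.9059+0.055)/1.055)^2.4 ≈ 0.79910
  G=247: 247/255≈0.9686 > 0.04045 → ((0.9686+0.055)/1.055)^2.4 ≈ 0.93011
  B=159: 159/255≈0.6235 > 0.04045 → ((0.6235+0.055)/1.055)^2.4 ≈ 0.34670
  L1 = 0.2126×0.79910 + 0.7152×0.93011 + 0.0722×0.34670 ≈ 0.86014
Color 2 (242,13,107):
  R=242: 242/255≈0.9490 > 0.04045 → ((0.9490+0.055)/1.055)^2.4 ≈ 0.88792
  G=13: 13/255≈0.0510 > 0.04045 → ((0.0510+0.055)/1.055)^2.4 ≈ 0.00402
  B=107: 107/255≈0.4196 > 0.04045 → ((0.4196+0.055)/1.055)^2.4 ≈ 0.14703
  L2 = 0.2126×0.88792 + 0.7152×0.00402 + 0.0722×0.14703 ≈ 0.20227
Lighter = 0.86014, Darker = 0.20227
Ratio = (L_lighter + 0.05) / (L_darker + 0.05)
Ratio = (0.86014 + 0.05) / (0.20227 + 0.05) = 0.91014 / 0.25227 ≈ 3.6078
Ratio ≈ 3.61:1


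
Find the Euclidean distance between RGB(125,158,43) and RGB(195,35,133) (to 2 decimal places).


d = √[(R₁-R₂)² + (G₁-G₂)² + (B₁-B₂)²]
d = √[(125-195)² + (158-35)² + (43-133)²]
d = √[4900 + 15129 + 8100]
d = √28129
d ≈ 167.72


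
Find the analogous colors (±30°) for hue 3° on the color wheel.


Base hue: 3°
Left analog: (3 - 30) mod 360 = 333°
Right analog: (3 + 30) mod 360 = 33°
Analogous hues = 333° and 33°


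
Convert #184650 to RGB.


18 → 24 (R)
46 → 70 (G)
50 → 80 (B)
= RGB(24, 70, 80)


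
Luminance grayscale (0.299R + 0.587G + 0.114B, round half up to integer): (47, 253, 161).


Gray = 0.299×R + 0.587×G + 0.114×B
Gray = 0.299×47 + 0.587×253 + 0.114×161
Gray = 14.053 + 148.511 + 18.354
Gray = 180.918 → round half up → 181
Gray = 181


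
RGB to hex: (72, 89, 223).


R = 72 → 48 (hex)
G = 89 → 59 (hex)
B = 223 → DF (hex)
Hex = #4859DF


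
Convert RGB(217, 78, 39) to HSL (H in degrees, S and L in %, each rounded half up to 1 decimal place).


Normalize: R'=217/255≈0.8510, G'=78/255≈0.3059, B'=39/255≈0.1529
Max=217/255, Min=39/255, Δ=Max-Min=178/255
L = (Max+Min)/2 = (217+39)/510 = 256/510 = 0.50196… → L = 50.2%
L > 0.5 → S = Δ/(2-Max-Min) = 178/(510-217-39) = 178/254 = 0.70078… → S = 70.1%
(the 1/255 factors cancel in S and H, so raw channel differences can be used)
Max is R' → H = 60 × (((G-B)/Δ) mod 6) = 60 × (((78-39)/178) mod 6)
  39/178 = 0.2191…
  H = 60 × 0.2191… = 13.146…° → H = 13.1°
= HSL(13.1°, 70.1%, 50.2%)


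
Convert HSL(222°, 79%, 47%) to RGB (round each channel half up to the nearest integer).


H=222°, S=0.79, L=0.47
C = (1-|2L-1|)×S = (1-|-0.06|)×0.79 = 0.7426
H' = H/60 = 222/60 ≈ 3.7000; X = C×(1-|H' mod 2 - 1|) = 0.22278
m = L - C/2 = 0.47 - 0.3713 = 0.0987
Sector ⌊H'⌋ = 3 → (R',G',B') = (0.0, 0.22278, 0.7426)
RGB = ((R'+m)×255, (G'+m)×255, (B'+m)×255) = (25.1685, 81.9774, 214.5315)
Round half up → RGB(25, 82, 215)


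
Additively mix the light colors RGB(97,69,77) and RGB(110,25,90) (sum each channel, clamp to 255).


Additive: each channel = min(255, C₁+C₂)
R: 97+110 = 207 → 207
G: 69+25 = 94 → 94
B: 77+90 = 167 → 167
= RGB(207, 94, 167)


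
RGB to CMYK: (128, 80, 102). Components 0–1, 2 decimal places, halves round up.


R'=128/255≈0.5020, G'=80/255≈0.3137, B'=102/255≈0.4000
K = 1 - max(R',G',B') = 1 - 128/255 = 127/255 = 0.49803… → 0.50
(1-R'-K)/(1-K) simplifies to (max-R)/max with max = 128:
C = (128-128)/128 = 0/128 = 0 → 0.00
M = (128-80)/128 = 48/128 = 0.375 → 0.38
Y = (128-102)/128 = 26/128 = 0.20312… → 0.20
= CMYK(0.00, 0.38, 0.20, 0.50)


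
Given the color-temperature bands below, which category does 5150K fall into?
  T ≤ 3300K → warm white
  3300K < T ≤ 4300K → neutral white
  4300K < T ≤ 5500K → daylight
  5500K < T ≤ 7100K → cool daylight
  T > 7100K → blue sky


Temperature: 5150K
4300K < 5150K ≤ 5500K → daylight
Classification: daylight


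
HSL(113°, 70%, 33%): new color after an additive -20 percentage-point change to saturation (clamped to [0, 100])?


Original S = 70%
Adjustment = -20 percentage points
New S = 70 + (-20) = 50
Clamp to [0, 100] → 50
= HSL(113°, 50%, 33%)


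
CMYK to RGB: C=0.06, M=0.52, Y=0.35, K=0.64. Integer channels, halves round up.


R = 255 × (1-C) × (1-K) = 255 × 0.94 × 0.36 = 86.292 → 86
G = 255 × (1-M) × (1-K) = 255 × 0.48 × 0.36 = 44.064 → 44
B = 255 × (1-Y) × (1-K) = 255 × 0.65 × 0.36 = 59.67 → 60
= RGB(86, 44, 60)


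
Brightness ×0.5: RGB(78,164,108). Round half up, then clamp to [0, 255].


Multiply each channel by 0.5, round half up, clamp to [0, 255]
R: 78×0.5 = 39
G: 164×0.5 = 82
B: 108×0.5 = 54
= RGB(39, 82, 54)


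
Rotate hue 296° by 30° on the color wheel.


New hue = (H + rotation) mod 360
New hue = (296 + 30) mod 360
= 326 mod 360
= 326°


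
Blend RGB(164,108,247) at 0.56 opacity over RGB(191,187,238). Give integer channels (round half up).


C = α×F + (1-α)×B, with 1-α = 0.44
R: 0.56×164 + 0.44×191 = 91.84 + 84.04 = 175.88 → 176
G: 0.56×108 + 0.44×187 = 60.48 + 82.28 = 142.76 → 143
B: 0.56×247 + 0.44×238 = 138.32 + 104.72 = 243.04 → 243
= RGB(176, 143, 243)


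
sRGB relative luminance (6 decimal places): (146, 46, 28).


Linearize each channel (sRGB transfer function): c = v/255; c_lin = c/12.92 if c ≤ 0.04045, else ((c+0.055)/1.055)^2.4
  R: 146/255 ≈ 0.572549 > 0.04045 → ((0.572549+0.055)/1.055)^2.4 ≈ 0.287441
  G: 46/255 ≈ 0.180392 > 0.04045 → ((0.180392+0.055)/1.055)^2.4 ≈ 0.027321
  B: 28/255 ≈ 0.109804 > 0.04045 → ((0.109804+0.055)/1.055)^2.4 ≈ 0.011612
R_lin = 0.287441, G_lin = 0.027321, B_lin = 0.011612
L = 0.2126×R + 0.7152×G + 0.0722×B
L = 0.2126×0.287441 + 0.7152×0.027321 + 0.0722×0.011612
L ≈ 0.081488


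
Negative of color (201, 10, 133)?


Invert: (255-R, 255-G, 255-B)
R: 255-201 = 54
G: 255-10 = 245
B: 255-133 = 122
= RGB(54, 245, 122)


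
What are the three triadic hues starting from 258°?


Triadic: equally spaced at 120° intervals
H1 = 258°
H2 = (258 + 120) mod 360 = 18°
H3 = (258 + 240) mod 360 = 138°
Triadic = 258°, 18°, 138°


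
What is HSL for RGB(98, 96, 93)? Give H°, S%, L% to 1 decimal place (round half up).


Normalize: R'=98/255≈0.3843, G'=96/255≈0.3765, B'=93/255≈0.3647
Max=98/255, Min=93/255, Δ=Max-Min=5/255
L = (Max+Min)/2 = (98+93)/510 = 191/510 = 0.37450… → L = 37.5%
L ≤ 0.5 → S = Δ/(Max+Min) = 5/(98+93) = 5/191 = 0.02617… → S = 2.6%
(the 1/255 factors cancel in S and H, so raw channel differences can be used)
Max is R' → H = 60 × (((G-B)/Δ) mod 6) = 60 × (((96-93)/5) mod 6)
  3/5 = 0.6
  H = 60 × 0.6 = 36° → H = 36.0°
= HSL(36.0°, 2.6%, 37.5%)


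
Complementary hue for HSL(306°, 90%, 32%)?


Complement = opposite side of color wheel = hue + 180°
H' = (306 + 180) mod 360 = 126°
S and L unchanged.
= HSL(126°, 90%, 32%)


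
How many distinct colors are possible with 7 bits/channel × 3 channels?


Total bits = 7 bits/channel × 3 channels = 21 bits
Distinct colors = 2^21
= 2,097,152 colors


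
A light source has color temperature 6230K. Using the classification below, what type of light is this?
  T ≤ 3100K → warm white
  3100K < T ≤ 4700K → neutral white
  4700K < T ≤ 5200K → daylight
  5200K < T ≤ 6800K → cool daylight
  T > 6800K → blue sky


Temperature: 6230K
5200K < 6230K ≤ 6800K → cool daylight
Classification: cool daylight


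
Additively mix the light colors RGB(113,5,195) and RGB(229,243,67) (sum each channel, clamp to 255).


Additive: each channel = min(255, C₁+C₂)
R: 113+229 = 342 → 255
G: 5+243 = 248 → 248
B: 195+67 = 262 → 255
= RGB(255, 248, 255)


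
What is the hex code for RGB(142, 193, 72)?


R = 142 → 8E (hex)
G = 193 → C1 (hex)
B = 72 → 48 (hex)
Hex = #8EC148


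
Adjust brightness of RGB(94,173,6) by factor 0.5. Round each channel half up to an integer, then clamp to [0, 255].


Multiply each channel by 0.5, round half up, clamp to [0, 255]
R: 94×0.5 = 47
G: 173×0.5 = 86.5 → round → 87
B: 6×0.5 = 3
= RGB(47, 87, 3)


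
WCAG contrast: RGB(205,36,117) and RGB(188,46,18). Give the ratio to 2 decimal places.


Linearize each sRGB channel c=v/255: c/12.92 if c ≤ 0.04045 else ((c+0.055)/1.055)^2.4
L = 0.2126×R_lin + 0.7152×G_lin + 0.0722×B_lin
Color 1 (205,36,117):
  R=205: 205/255≈0.8039 > 0.04045 → ((0.8039+0.055)/1.055)^2.4 ≈ 0.61050
  G=36: 36/255≈0.1412 > 0.04045 → ((0.1412+0.055)/1.055)^2.4 ≈ 0.01764
  B=117: 117/255≈0.4588 > 0.04045 → ((0.4588+0.055)/1.055)^2.4 ≈ 0.17789
  L1 = 0.2126×0.61050 + 0.7152×0.01764 + 0.0722×0.17789 ≈ 0.15525
Color 2 (188,46,18):
  R=188: 188/255≈0.7373 > 0.04045 → ((0.7373+0.055)/1.055)^2.4 ≈ 0.50289
  G=46: 46/255≈0.1804 > 0.04045 → ((0.1804+0.055)/1.055)^2.4 ≈ 0.02732
  B=18: 18/255≈0.0706 > 0.04045 → ((0.0706+0.055)/1.055)^2.4 ≈ 0.00605
  L2 = 0.2126×0.50289 + 0.7152×0.02732 + 0.0722×0.00605 ≈ 0.12689
Lighter = 0.15525, Darker = 0.12689
Ratio = (L_lighter + 0.05) / (L_darker + 0.05)
Ratio = (0.15525 + 0.05) / (0.12689 + 0.05) = 0.20525 / 0.17689 ≈ 1.1603
Ratio ≈ 1.16:1
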